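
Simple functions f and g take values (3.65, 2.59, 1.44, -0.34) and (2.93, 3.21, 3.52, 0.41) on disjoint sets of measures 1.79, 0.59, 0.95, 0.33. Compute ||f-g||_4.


Step 1: Compute differences f_i - g_i:
  3.65 - 2.93 = 0.72
  2.59 - 3.21 = -0.62
  1.44 - 3.52 = -2.08
  -0.34 - 0.41 = -0.75
Step 2: Compute |diff|^4 * measure for each set:
  |0.72|^4 * 1.79 = 0.268739 * 1.79 = 0.481042
  |-0.62|^4 * 0.59 = 0.147763 * 0.59 = 0.08718
  |-2.08|^4 * 0.95 = 18.717737 * 0.95 = 17.78185
  |-0.75|^4 * 0.33 = 0.316406 * 0.33 = 0.104414
Step 3: Sum = 18.454487
Step 4: ||f-g||_4 = (18.454487)^(1/4) = 2.072648


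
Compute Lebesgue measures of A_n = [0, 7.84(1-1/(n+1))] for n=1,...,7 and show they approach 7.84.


By continuity of measure from below: if A_n increases to A, then m(A_n) -> m(A).
Here A = [0, 7.84], so m(A) = 7.84
Step 1: a_1 = 7.84*(1 - 1/2) = 3.92, m(A_1) = 3.92
Step 2: a_2 = 7.84*(1 - 1/3) = 5.2267, m(A_2) = 5.2267
Step 3: a_3 = 7.84*(1 - 1/4) = 5.88, m(A_3) = 5.88
Step 4: a_4 = 7.84*(1 - 1/5) = 6.272, m(A_4) = 6.272
Step 5: a_5 = 7.84*(1 - 1/6) = 6.5333, m(A_5) = 6.5333
Step 6: a_6 = 7.84*(1 - 1/7) = 6.72, m(A_6) = 6.72
Step 7: a_7 = 7.84*(1 - 1/8) = 6.86, m(A_7) = 6.86
Limit: m(A_n) -> m([0,7.84]) = 7.84


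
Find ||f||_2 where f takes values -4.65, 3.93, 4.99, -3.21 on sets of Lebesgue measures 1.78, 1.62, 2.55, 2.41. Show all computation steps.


Step 1: Compute |f_i|^2 for each value:
  |-4.65|^2 = 21.6225
  |3.93|^2 = 15.4449
  |4.99|^2 = 24.9001
  |-3.21|^2 = 10.3041
Step 2: Multiply by measures and sum:
  21.6225 * 1.78 = 38.48805
  15.4449 * 1.62 = 25.020738
  24.9001 * 2.55 = 63.495255
  10.3041 * 2.41 = 24.832881
Sum = 38.48805 + 25.020738 + 63.495255 + 24.832881 = 151.836924
Step 3: Take the p-th root:
||f||_2 = (151.836924)^(1/2) = 12.322213


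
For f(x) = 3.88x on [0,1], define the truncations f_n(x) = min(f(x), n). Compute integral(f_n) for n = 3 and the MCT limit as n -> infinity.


f(x) = 3.88x on [0,1]; f_n(x) = min(3.88x, n). At n = 3:
Step 1: f(x) reaches 3 at x = 3/3.88 = 0.773196
Step 2: integral(f_3) = integral(3.88x, 0, 0.773196) + integral(3, 0.773196, 1)
       = 3.88*0.773196^2/2 + 3*(1 - 0.773196)
       = 1.159794 + 0.680412
       = 1.840206
Step 3: As n -> infinity, f_n increases to f, so by MCT integral(f_n) -> integral(f) = 3.88/2 = 1.94.
Convergence: integral(f_3) = 1.840206 -> 1.94 as n -> infinity


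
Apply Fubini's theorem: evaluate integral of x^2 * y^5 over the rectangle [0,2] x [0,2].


By Fubini's theorem, the double integral factors as a product of single integrals:
Step 1: integral_0^2 x^2 dx = [x^3/3] from 0 to 2
     = 2^3/3 = 2.666667
Step 2: integral_0^2 y^5 dy = [y^6/6] from 0 to 2
     = 2^6/6 = 10.666667
Step 3: Double integral = 2.666667 * 10.666667 = 28.444444


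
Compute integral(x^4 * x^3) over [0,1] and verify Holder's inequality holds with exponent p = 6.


Step 1: Exact integral of f*g = integral(x^7, 0, 1) = 1/8
     = 0.125
Step 2: Holder bound with p=6, q=1.2:
  ||f||_p = (integral x^24 dx)^(1/6) = (1/25)^(1/6) = 0.584804
  ||g||_q = (integral x^3.6 dx)^(1/1.2) = (1/4.6)^(1/1.2) = 0.280351
Step 3: Holder bound = ||f||_p * ||g||_q = 0.584804 * 0.280351 = 0.16395
Verification: 0.125 <= 0.16395 (Holder holds)


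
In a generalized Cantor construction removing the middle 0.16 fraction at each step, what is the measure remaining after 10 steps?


Step 1: At each step, fraction remaining = 1 - 0.16 = 0.84
Step 2: After 10 steps, measure = (0.84)^10
Result = 0.174901


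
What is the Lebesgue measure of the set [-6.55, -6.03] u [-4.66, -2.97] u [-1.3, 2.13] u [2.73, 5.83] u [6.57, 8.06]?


For pairwise disjoint intervals, m(union) = sum of lengths.
= (-6.03 - -6.55) + (-2.97 - -4.66) + (2.13 - -1.3) + (5.83 - 2.73) + (8.06 - 6.57)
= 0.52 + 1.69 + 3.43 + 3.1 + 1.49
= 10.23


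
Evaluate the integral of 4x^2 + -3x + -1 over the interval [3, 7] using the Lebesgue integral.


The Lebesgue integral of a Riemann-integrable function agrees with the Riemann integral.
Antiderivative F(x) = (4/3)x^3 + (-3/2)x^2 + -1x
F(7) = (4/3)*7^3 + (-3/2)*7^2 + -1*7
     = (4/3)*343 + (-3/2)*49 + -1*7
     = 457.333333 + -73.5 + -7
     = 376.833333
F(3) = 19.5
Integral = F(7) - F(3) = 376.833333 - 19.5 = 357.333333


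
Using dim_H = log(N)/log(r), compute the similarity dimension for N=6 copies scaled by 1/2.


For a self-similar set with N copies scaled by 1/r:
dim_H = log(N)/log(r) = log(6)/log(2)
= 1.791759/0.693147
= 2.584963


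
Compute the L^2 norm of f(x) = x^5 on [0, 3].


Step 1: ||f||_2 = (integral_0^3 |x^5|^2 dx)^(1/2)
     = (integral_0^3 x^10 dx)^(1/2)
Step 2: integral_0^3 x^10 dx = [x^11/(11)] from 0 to 3 = 3^11/11
     = 177147/11 = 16104.272727
Step 3: ||f||_2 = (16104.272727)^(1/2) = 126.902611


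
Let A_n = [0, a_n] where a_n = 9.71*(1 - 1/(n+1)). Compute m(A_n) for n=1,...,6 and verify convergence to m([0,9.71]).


By continuity of measure from below: if A_n increases to A, then m(A_n) -> m(A).
Here A = [0, 9.71], so m(A) = 9.71
Step 1: a_1 = 9.71*(1 - 1/2) = 4.855, m(A_1) = 4.855
Step 2: a_2 = 9.71*(1 - 1/3) = 6.4733, m(A_2) = 6.4733
Step 3: a_3 = 9.71*(1 - 1/4) = 7.2825, m(A_3) = 7.2825
Step 4: a_4 = 9.71*(1 - 1/5) = 7.768, m(A_4) = 7.768
Step 5: a_5 = 9.71*(1 - 1/6) = 8.0917, m(A_5) = 8.0917
Step 6: a_6 = 9.71*(1 - 1/7) = 8.3229, m(A_6) = 8.3229
Limit: m(A_n) -> m([0,9.71]) = 9.71


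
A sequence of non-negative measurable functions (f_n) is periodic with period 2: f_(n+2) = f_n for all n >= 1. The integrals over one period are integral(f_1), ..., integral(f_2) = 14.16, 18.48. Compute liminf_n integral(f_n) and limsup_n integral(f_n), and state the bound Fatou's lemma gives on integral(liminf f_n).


The sequence (integral(f_n)) is periodic with period 2, repeating the values 14.16, 18.48 indefinitely.
Step 1: For a periodic sequence, every tail (a_m, a_(m+1), ...) contains all 2 period values infinitely often.
Step 2: Hence inf of every tail = min of the period values = min(14.16, 18.48) = 14.16.
        liminf_n integral(f_n) = sup over m of (inf of tail from m) = 14.16.
Step 3: Similarly sup of every tail = max of the period values = 18.48.
        limsup_n integral(f_n) = 18.48.
Step 4: Fatou's lemma: integral(liminf_n f_n) <= liminf_n integral(f_n) = 14.16.
        So the integral of the pointwise liminf is at most 14.16.


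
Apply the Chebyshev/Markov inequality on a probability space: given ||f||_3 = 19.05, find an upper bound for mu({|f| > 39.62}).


Chebyshev/Markov inequality: mu(|f| > eps) <= (||f||_p / eps)^p
Step 1: ||f||_3 / eps = 19.05 / 39.62 = 0.480818
Step 2: Raise to power p = 3:
  (0.480818)^3 = 0.111158
Step 3: Therefore mu(|f| > 39.62) <= 0.111158


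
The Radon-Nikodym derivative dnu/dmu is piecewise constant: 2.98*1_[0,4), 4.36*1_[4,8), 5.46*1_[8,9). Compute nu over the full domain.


Integrate each piece of the Radon-Nikodym derivative:
Step 1: integral_0^4 2.98 dx = 2.98*(4-0) = 2.98*4 = 11.92
Step 2: integral_4^8 4.36 dx = 4.36*(8-4) = 4.36*4 = 17.44
Step 3: integral_8^9 5.46 dx = 5.46*(9-8) = 5.46*1 = 5.46
Total: 11.92 + 17.44 + 5.46 = 34.82


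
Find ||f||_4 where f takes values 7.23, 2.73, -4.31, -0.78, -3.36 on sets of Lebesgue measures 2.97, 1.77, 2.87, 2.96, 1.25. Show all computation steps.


Step 1: Compute |f_i|^4 for each value:
  |7.23|^4 = 2732.456074
  |2.73|^4 = 55.545718
  |-4.31|^4 = 345.071491
  |-0.78|^4 = 0.370151
  |-3.36|^4 = 127.455068
Step 2: Multiply by measures and sum:
  2732.456074 * 2.97 = 8115.394541
  55.545718 * 1.77 = 98.315922
  345.071491 * 2.87 = 990.35518
  0.370151 * 2.96 = 1.095646
  127.455068 * 1.25 = 159.318835
Sum = 8115.394541 + 98.315922 + 990.35518 + 1.095646 + 159.318835 = 9364.480123
Step 3: Take the p-th root:
||f||_4 = (9364.480123)^(1/4) = 9.837187


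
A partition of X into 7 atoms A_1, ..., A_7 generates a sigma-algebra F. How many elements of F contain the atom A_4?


Each element of F is a union of some subset S of the 7 atoms.
The element contains A_4 iff A_4 is in S.
So we count subsets S of {A_1,...,A_7} with A_4 in S: choose freely among the other 6 atoms.
Count = 2^(7-1) = 2^6 = 64.


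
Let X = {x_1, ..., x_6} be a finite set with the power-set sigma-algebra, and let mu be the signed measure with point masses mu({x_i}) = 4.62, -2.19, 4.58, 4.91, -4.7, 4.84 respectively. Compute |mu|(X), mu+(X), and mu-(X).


Step 1: Every measurable set is a union of atoms (the cells / points), so a Hahn decomposition is
  obtained by grouping atoms by sign: P = union of atoms with mu > 0, N = union of the remaining atoms.
  Atoms in P (indices): 1, 3, 4, 6;  atoms in N (indices): 2, 5
  Positive values: 4.62, 4.58, 4.91, 4.84
  Negative values: -2.19, -4.7
Step 2: mu+(X) = mu(P) = sum of positive atom values = 18.95
Step 3: mu-(X) = -mu(N) = sum of |negative atom values| = 6.89
Step 4: |mu|(X) = mu+(X) + mu-(X) = 18.95 + 6.89 = 25.84


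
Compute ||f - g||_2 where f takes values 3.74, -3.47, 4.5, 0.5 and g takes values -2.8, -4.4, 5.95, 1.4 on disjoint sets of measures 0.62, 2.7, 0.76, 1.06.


Step 1: Compute differences f_i - g_i:
  3.74 - -2.8 = 6.54
  -3.47 - -4.4 = 0.93
  4.5 - 5.95 = -1.45
  0.5 - 1.4 = -0.9
Step 2: Compute |diff|^2 * measure for each set:
  |6.54|^2 * 0.62 = 42.7716 * 0.62 = 26.518392
  |0.93|^2 * 2.7 = 0.8649 * 2.7 = 2.33523
  |-1.45|^2 * 0.76 = 2.1025 * 0.76 = 1.5979
  |-0.9|^2 * 1.06 = 0.81 * 1.06 = 0.8586
Step 3: Sum = 31.310122
Step 4: ||f-g||_2 = (31.310122)^(1/2) = 5.595545


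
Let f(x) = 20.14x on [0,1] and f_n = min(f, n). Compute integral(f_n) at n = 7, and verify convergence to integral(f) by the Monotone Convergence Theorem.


f(x) = 20.14x on [0,1]; f_n(x) = min(20.14x, n). At n = 7:
Step 1: f(x) reaches 7 at x = 7/20.14 = 0.347567
Step 2: integral(f_7) = integral(20.14x, 0, 0.347567) + integral(7, 0.347567, 1)
       = 20.14*0.347567^2/2 + 7*(1 - 0.347567)
       = 1.216485 + 4.567031
       = 5.783515
Step 3: As n -> infinity, f_n increases to f, so by MCT integral(f_n) -> integral(f) = 20.14/2 = 10.07.
Convergence: integral(f_7) = 5.783515 -> 10.07 as n -> infinity


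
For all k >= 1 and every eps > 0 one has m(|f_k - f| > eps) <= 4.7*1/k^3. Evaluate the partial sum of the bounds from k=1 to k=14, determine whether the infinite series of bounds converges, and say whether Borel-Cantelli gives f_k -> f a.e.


Step 1: List the terms 4.7*1/k^3 for k = 1 to 14:
  k=1: 4.7
  k=2: 0.5875
  k=3: 0.174074
  k=4: 0.073438
  k=5: 0.0376
  k=6: 0.021759
  k=7: 0.013703
  k=8: 0.00918
  k=9: 0.006447
  k=10: 0.0047
  k=11: 0.003531
  k=12: 0.00272
  k=13: 0.002139
  k=14: 0.001713
Step 2: Partial sum = 4.7 + 0.5875 + 0.174074 + 0.073438 + 0.0376 + 0.021759 + 0.013703 + 0.00918 + 0.006447 + 0.0047 + 0.003531 + 0.00272 + 0.002139 + 0.001713
     = 5.638504
Step 3: The full series sum_(k>=1) 4.7*1/k^3 converges (p-series with p = 3 > 1; a constant multiple of a convergent series converges).
Step 4: Fix eps > 0. Since sum_k m(|f_k - f| > eps) < infinity, the Borel-Cantelli lemma gives
        m(limsup_k {|f_k - f| > eps}) = 0, i.e. for a.e. x, |f_k(x) - f(x)| <= eps for all large k.
        Applying this with eps = 1/j for j = 1, 2, ... and intersecting the countably many full-measure sets,
        for a.e. x we get limsup_k |f_k(x) - f(x)| <= 1/j for every j, hence f_k -> f almost everywhere.
Conclusion: series converges; Borel-Cantelli yields f_k -> f a.e.


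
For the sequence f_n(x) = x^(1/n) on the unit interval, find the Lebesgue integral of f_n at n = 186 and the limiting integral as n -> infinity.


At n = 186: f_186(x) = x^(1/186).
Step 1: integral(x^(1/186), 0, 1) = [x^(1/186+1) / (1/186+1)] from 0 to 1
     = 1 / (1/186 + 1) = 1 / ((186+1)/186) = 186/(186+1)
     = 186/187 = 0.994652
Step 2: As n -> infinity, f_n(x) = x^(1/n) -> 1 for x in (0,1], and f_n is increasing in n.
By MCT, lim_n integral(f_n) = integral(lim_n f_n) = integral(1, 0, 1) = 1.
Step 3: Verify convergence: 186/187 = 0.994652 -> 1


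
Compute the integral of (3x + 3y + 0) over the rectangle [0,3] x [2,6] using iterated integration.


By Fubini, integrate in x first, then y.
Step 1: Fix y, integrate over x in [0,3]:
  integral(3x + 3y + 0, x=0..3)
  = 3*(3^2 - 0^2)/2 + (3y + 0)*(3 - 0)
  = 13.5 + (3y + 0)*3
  = 13.5 + 9y + 0
  = 13.5 + 9y
Step 2: Integrate over y in [2,6]:
  integral(13.5 + 9y, y=2..6)
  = 13.5*4 + 9*(6^2 - 2^2)/2
  = 54 + 144
  = 198


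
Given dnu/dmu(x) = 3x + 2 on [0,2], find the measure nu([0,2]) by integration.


nu(A) = integral_A (dnu/dmu) dmu = integral_0^2 (3x + 2) dx
Step 1: Antiderivative F(x) = (3/2)x^2 + 2x
Step 2: F(2) = (3/2)*2^2 + 2*2 = 6 + 4 = 10
Step 3: F(0) = (3/2)*0^2 + 2*0 = 0.0 + 0 = 0.0
Step 4: nu([0,2]) = F(2) - F(0) = 10 - 0.0 = 10


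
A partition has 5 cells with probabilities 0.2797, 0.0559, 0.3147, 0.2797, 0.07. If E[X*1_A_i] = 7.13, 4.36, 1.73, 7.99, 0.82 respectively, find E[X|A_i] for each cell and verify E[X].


For each cell A_i: E[X|A_i] = E[X*1_A_i] / P(A_i)
Step 1: E[X|A_1] = 7.13 / 0.2797 = 25.491598
Step 2: E[X|A_2] = 4.36 / 0.0559 = 77.996422
Step 3: E[X|A_3] = 1.73 / 0.3147 = 5.497299
Step 4: E[X|A_4] = 7.99 / 0.2797 = 28.566321
Step 5: E[X|A_5] = 0.82 / 0.07 = 11.714286
Verification: E[X] = sum E[X*1_A_i] = 7.13 + 4.36 + 1.73 + 7.99 + 0.82 = 22.03


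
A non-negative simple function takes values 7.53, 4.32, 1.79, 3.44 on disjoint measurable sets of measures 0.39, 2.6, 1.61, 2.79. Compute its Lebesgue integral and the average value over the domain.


Step 1: Integral = sum(value_i * measure_i)
= 7.53*0.39 + 4.32*2.6 + 1.79*1.61 + 3.44*2.79
= 2.9367 + 11.232 + 2.8819 + 9.5976
= 26.6482
Step 2: Total measure of domain = 0.39 + 2.6 + 1.61 + 2.79 = 7.39
Step 3: Average value = 26.6482 / 7.39 = 3.605981


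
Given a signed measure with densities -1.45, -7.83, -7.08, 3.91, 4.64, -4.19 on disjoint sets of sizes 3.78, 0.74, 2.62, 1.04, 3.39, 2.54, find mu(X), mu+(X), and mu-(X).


Step 1: Compute signed measure on each set:
  Set 1: -1.45 * 3.78 = -5.481
  Set 2: -7.83 * 0.74 = -5.7942
  Set 3: -7.08 * 2.62 = -18.5496
  Set 4: 3.91 * 1.04 = 4.0664
  Set 5: 4.64 * 3.39 = 15.7296
  Set 6: -4.19 * 2.54 = -10.6426
Step 2: Total signed measure = (-5.481) + (-5.7942) + (-18.5496) + (4.0664) + (15.7296) + (-10.6426)
     = -20.6714
Step 3: Positive part mu+(X) = sum of positive contributions = 19.796
Step 4: Negative part mu-(X) = |sum of negative contributions| = 40.4674


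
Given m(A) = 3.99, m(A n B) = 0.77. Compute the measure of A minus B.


m(A \ B) = m(A) - m(A n B)
= 3.99 - 0.77
= 3.22


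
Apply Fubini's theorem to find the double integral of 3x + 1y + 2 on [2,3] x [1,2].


By Fubini, integrate in x first, then y.
Step 1: Fix y, integrate over x in [2,3]:
  integral(3x + 1y + 2, x=2..3)
  = 3*(3^2 - 2^2)/2 + (1y + 2)*(3 - 2)
  = 7.5 + (1y + 2)*1
  = 7.5 + 1y + 2
  = 9.5 + 1y
Step 2: Integrate over y in [1,2]:
  integral(9.5 + 1y, y=1..2)
  = 9.5*1 + 1*(2^2 - 1^2)/2
  = 9.5 + 1.5
  = 11


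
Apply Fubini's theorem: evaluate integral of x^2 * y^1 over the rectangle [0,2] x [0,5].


By Fubini's theorem, the double integral factors as a product of single integrals:
Step 1: integral_0^2 x^2 dx = [x^3/3] from 0 to 2
     = 2^3/3 = 2.666667
Step 2: integral_0^5 y^1 dy = [y^2/2] from 0 to 5
     = 5^2/2 = 12.5
Step 3: Double integral = 2.666667 * 12.5 = 33.333333


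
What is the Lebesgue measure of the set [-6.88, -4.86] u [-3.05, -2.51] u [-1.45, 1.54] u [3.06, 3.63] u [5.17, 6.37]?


For pairwise disjoint intervals, m(union) = sum of lengths.
= (-4.86 - -6.88) + (-2.51 - -3.05) + (1.54 - -1.45) + (3.63 - 3.06) + (6.37 - 5.17)
= 2.02 + 0.54 + 2.99 + 0.57 + 1.2
= 7.32


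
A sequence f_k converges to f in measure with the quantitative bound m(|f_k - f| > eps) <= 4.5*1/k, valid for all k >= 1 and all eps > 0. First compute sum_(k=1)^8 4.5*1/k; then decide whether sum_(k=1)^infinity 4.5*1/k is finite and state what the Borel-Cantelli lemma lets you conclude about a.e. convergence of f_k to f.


Step 1: List the terms 4.5*1/k for k = 1 to 8:
  k=1: 4.5
  k=2: 2.25
  k=3: 1.5
  k=4: 1.125
  k=5: 0.9
  k=6: 0.75
  k=7: 0.642857
  k=8: 0.5625
Step 2: Partial sum = 4.5 + 2.25 + 1.5 + 1.125 + 0.9 + 0.75 + 0.642857 + 0.5625
     = 12.230357
Step 3: The full series sum_(k>=1) 4.5*1/k diverges (harmonic series, p = 1; a nonzero constant multiple of a divergent series diverges).
Step 4: The (first) Borel-Cantelli lemma requires a summable sequence of measures, so it does not apply here;
        from this bound alone no conclusion about a.e. convergence can be drawn (convergence in measure still
        gives an a.e.-convergent subsequence, but not a.e. convergence of the whole sequence).
Conclusion: series diverges; Borel-Cantelli is inconclusive about a.e. convergence of f_k.


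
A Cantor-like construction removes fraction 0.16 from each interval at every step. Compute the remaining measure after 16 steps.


Step 1: At each step, fraction remaining = 1 - 0.16 = 0.84
Step 2: After 16 steps, measure = (0.84)^16
Result = 0.061442


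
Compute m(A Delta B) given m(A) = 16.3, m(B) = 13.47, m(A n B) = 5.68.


m(A Delta B) = m(A) + m(B) - 2*m(A n B)
= 16.3 + 13.47 - 2*5.68
= 16.3 + 13.47 - 11.36
= 18.41


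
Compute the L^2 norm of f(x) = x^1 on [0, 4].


Step 1: ||f||_2 = (integral_0^4 |x^1|^2 dx)^(1/2)
     = (integral_0^4 x^2 dx)^(1/2)
Step 2: integral_0^4 x^2 dx = [x^3/(3)] from 0 to 4 = 4^3/3
     = 64/3 = 21.333333
Step 3: ||f||_2 = (21.333333)^(1/2) = 4.618802


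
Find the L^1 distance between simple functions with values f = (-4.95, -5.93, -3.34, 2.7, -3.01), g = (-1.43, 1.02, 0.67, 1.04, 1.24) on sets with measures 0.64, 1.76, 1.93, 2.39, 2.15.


Step 1: Compute differences f_i - g_i:
  -4.95 - -1.43 = -3.52
  -5.93 - 1.02 = -6.95
  -3.34 - 0.67 = -4.01
  2.7 - 1.04 = 1.66
  -3.01 - 1.24 = -4.25
Step 2: Compute |diff|^1 * measure for each set:
  |-3.52|^1 * 0.64 = 3.52 * 0.64 = 2.2528
  |-6.95|^1 * 1.76 = 6.95 * 1.76 = 12.232
  |-4.01|^1 * 1.93 = 4.01 * 1.93 = 7.7393
  |1.66|^1 * 2.39 = 1.66 * 2.39 = 3.9674
  |-4.25|^1 * 2.15 = 4.25 * 2.15 = 9.1375
Step 3: Sum = 35.329
Step 4: ||f-g||_1 = (35.329)^(1/1) = 35.329


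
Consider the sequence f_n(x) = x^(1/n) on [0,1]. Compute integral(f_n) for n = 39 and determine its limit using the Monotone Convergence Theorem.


At n = 39: f_39(x) = x^(1/39).
Step 1: integral(x^(1/39), 0, 1) = [x^(1/39+1) / (1/39+1)] from 0 to 1
     = 1 / (1/39 + 1) = 1 / ((39+1)/39) = 39/(39+1)
     = 39/40 = 0.975
Step 2: As n -> infinity, f_n(x) = x^(1/n) -> 1 for x in (0,1], and f_n is increasing in n.
By MCT, lim_n integral(f_n) = integral(lim_n f_n) = integral(1, 0, 1) = 1.
Step 3: Verify convergence: 39/40 = 0.975 -> 1


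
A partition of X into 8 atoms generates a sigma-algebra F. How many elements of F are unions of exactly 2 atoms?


Each element of F is a union of some subset of the 8 atoms.
Elements that are unions of exactly 2 atoms correspond to 2-element subsets of the 8 atoms.
Count = C(8, 2) = 8! / (2! * 6!) = 28.


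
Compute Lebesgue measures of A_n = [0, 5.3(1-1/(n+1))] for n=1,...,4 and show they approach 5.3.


By continuity of measure from below: if A_n increases to A, then m(A_n) -> m(A).
Here A = [0, 5.3], so m(A) = 5.3
Step 1: a_1 = 5.3*(1 - 1/2) = 2.65, m(A_1) = 2.65
Step 2: a_2 = 5.3*(1 - 1/3) = 3.5333, m(A_2) = 3.5333
Step 3: a_3 = 5.3*(1 - 1/4) = 3.975, m(A_3) = 3.975
Step 4: a_4 = 5.3*(1 - 1/5) = 4.24, m(A_4) = 4.24
Limit: m(A_n) -> m([0,5.3]) = 5.3


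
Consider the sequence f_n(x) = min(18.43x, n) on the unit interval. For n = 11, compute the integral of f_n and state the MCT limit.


f(x) = 18.43x on [0,1]; f_n(x) = min(18.43x, n). At n = 11:
Step 1: f(x) reaches 11 at x = 11/18.43 = 0.596853
Step 2: integral(f_11) = integral(18.43x, 0, 0.596853) + integral(11, 0.596853, 1)
       = 18.43*0.596853^2/2 + 11*(1 - 0.596853)
       = 3.282691 + 4.434617
       = 7.717309
Step 3: As n -> infinity, f_n increases to f, so by MCT integral(f_n) -> integral(f) = 18.43/2 = 9.215.
Convergence: integral(f_11) = 7.717309 -> 9.215 as n -> infinity


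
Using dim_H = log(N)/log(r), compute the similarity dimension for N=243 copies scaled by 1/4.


For a self-similar set with N copies scaled by 1/r:
dim_H = log(N)/log(r) = log(243)/log(4)
= 5.493061/1.386294
= 3.962406


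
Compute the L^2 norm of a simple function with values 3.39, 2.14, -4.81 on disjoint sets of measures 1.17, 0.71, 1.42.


Step 1: Compute |f_i|^2 for each value:
  |3.39|^2 = 11.4921
  |2.14|^2 = 4.5796
  |-4.81|^2 = 23.1361
Step 2: Multiply by measures and sum:
  11.4921 * 1.17 = 13.445757
  4.5796 * 0.71 = 3.251516
  23.1361 * 1.42 = 32.853262
Sum = 13.445757 + 3.251516 + 32.853262 = 49.550535
Step 3: Take the p-th root:
||f||_2 = (49.550535)^(1/2) = 7.039214


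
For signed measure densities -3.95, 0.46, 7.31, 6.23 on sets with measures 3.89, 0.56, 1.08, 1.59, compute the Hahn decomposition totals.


Step 1: Compute signed measure on each set:
  Set 1: -3.95 * 3.89 = -15.3655
  Set 2: 0.46 * 0.56 = 0.2576
  Set 3: 7.31 * 1.08 = 7.8948
  Set 4: 6.23 * 1.59 = 9.9057
Step 2: Total signed measure = (-15.3655) + (0.2576) + (7.8948) + (9.9057)
     = 2.6926
Step 3: Positive part mu+(X) = sum of positive contributions = 18.0581
Step 4: Negative part mu-(X) = |sum of negative contributions| = 15.3655


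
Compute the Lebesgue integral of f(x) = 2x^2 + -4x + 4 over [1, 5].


The Lebesgue integral of a Riemann-integrable function agrees with the Riemann integral.
Antiderivative F(x) = (2/3)x^3 + (-4/2)x^2 + 4x
F(5) = (2/3)*5^3 + (-4/2)*5^2 + 4*5
     = (2/3)*125 + (-4/2)*25 + 4*5
     = 83.333333 + -50 + 20
     = 53.333333
F(1) = 2.666667
Integral = F(5) - F(1) = 53.333333 - 2.666667 = 50.666667


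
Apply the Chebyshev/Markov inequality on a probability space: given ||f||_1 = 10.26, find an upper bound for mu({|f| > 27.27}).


Chebyshev/Markov inequality: mu(|f| > eps) <= (||f||_p / eps)^p
Step 1: ||f||_1 / eps = 10.26 / 27.27 = 0.376238
Step 2: Raise to power p = 1:
  (0.376238)^1 = 0.376238
Step 3: Therefore mu(|f| > 27.27) <= 0.376238


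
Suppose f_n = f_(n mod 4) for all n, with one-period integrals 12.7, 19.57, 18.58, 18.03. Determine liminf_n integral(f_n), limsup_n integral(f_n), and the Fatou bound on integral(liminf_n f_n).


The sequence (integral(f_n)) is periodic with period 4, repeating the values 12.7, 19.57, 18.58, 18.03 indefinitely.
Step 1: For a periodic sequence, every tail (a_m, a_(m+1), ...) contains all 4 period values infinitely often.
Step 2: Hence inf of every tail = min of the period values = min(12.7, 19.57, 18.58, 18.03) = 12.7.
        liminf_n integral(f_n) = sup over m of (inf of tail from m) = 12.7.
Step 3: Similarly sup of every tail = max of the period values = 19.57.
        limsup_n integral(f_n) = 19.57.
Step 4: Fatou's lemma: integral(liminf_n f_n) <= liminf_n integral(f_n) = 12.7.
        So the integral of the pointwise liminf is at most 12.7.


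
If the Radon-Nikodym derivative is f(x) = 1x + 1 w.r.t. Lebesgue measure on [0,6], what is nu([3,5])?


nu(A) = integral_A (dnu/dmu) dmu = integral_3^5 (1x + 1) dx
Step 1: Antiderivative F(x) = (1/2)x^2 + 1x
Step 2: F(5) = (1/2)*5^2 + 1*5 = 12.5 + 5 = 17.5
Step 3: F(3) = (1/2)*3^2 + 1*3 = 4.5 + 3 = 7.5
Step 4: nu([3,5]) = F(5) - F(3) = 17.5 - 7.5 = 10


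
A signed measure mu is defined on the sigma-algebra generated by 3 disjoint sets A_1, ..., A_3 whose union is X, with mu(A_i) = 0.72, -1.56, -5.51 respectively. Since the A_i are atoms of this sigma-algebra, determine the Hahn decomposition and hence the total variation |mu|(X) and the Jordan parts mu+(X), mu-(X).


Step 1: Every measurable set is a union of atoms (the cells / points), so a Hahn decomposition is
  obtained by grouping atoms by sign: P = union of atoms with mu > 0, N = union of the remaining atoms.
  Atoms in P (indices): 1;  atoms in N (indices): 2, 3
  Positive values: 0.72
  Negative values: -1.56, -5.51
Step 2: mu+(X) = mu(P) = sum of positive atom values = 0.72
Step 3: mu-(X) = -mu(N) = sum of |negative atom values| = 7.07
Step 4: |mu|(X) = mu+(X) + mu-(X) = 0.72 + 7.07 = 7.79


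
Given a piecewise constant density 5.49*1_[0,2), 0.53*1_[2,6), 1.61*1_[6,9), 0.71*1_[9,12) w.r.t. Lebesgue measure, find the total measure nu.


Integrate each piece of the Radon-Nikodym derivative:
Step 1: integral_0^2 5.49 dx = 5.49*(2-0) = 5.49*2 = 10.98
Step 2: integral_2^6 0.53 dx = 0.53*(6-2) = 0.53*4 = 2.12
Step 3: integral_6^9 1.61 dx = 1.61*(9-6) = 1.61*3 = 4.83
Step 4: integral_9^12 0.71 dx = 0.71*(12-9) = 0.71*3 = 2.13
Total: 10.98 + 2.12 + 4.83 + 2.13 = 20.06


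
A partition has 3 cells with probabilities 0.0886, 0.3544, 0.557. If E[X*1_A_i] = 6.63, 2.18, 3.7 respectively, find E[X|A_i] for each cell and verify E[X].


For each cell A_i: E[X|A_i] = E[X*1_A_i] / P(A_i)
Step 1: E[X|A_1] = 6.63 / 0.0886 = 74.8307
Step 2: E[X|A_2] = 2.18 / 0.3544 = 6.151242
Step 3: E[X|A_3] = 3.7 / 0.557 = 6.642729
Verification: E[X] = sum E[X*1_A_i] = 6.63 + 2.18 + 3.7 = 12.51


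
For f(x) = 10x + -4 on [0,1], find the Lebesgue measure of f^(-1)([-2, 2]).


f^(-1)([-2, 2]) = {x : -2 <= 10x + -4 <= 2}
Solving: (-2 - -4)/10 <= x <= (2 - -4)/10
= [0.2, 0.6]
Intersecting with [0,1]: [0.2, 0.6]
Measure = 0.6 - 0.2 = 0.4


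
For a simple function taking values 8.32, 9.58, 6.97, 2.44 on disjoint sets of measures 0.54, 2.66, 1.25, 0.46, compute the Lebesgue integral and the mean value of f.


Step 1: Integral = sum(value_i * measure_i)
= 8.32*0.54 + 9.58*2.66 + 6.97*1.25 + 2.44*0.46
= 4.4928 + 25.4828 + 8.7125 + 1.1224
= 39.8105
Step 2: Total measure of domain = 0.54 + 2.66 + 1.25 + 0.46 = 4.91
Step 3: Average value = 39.8105 / 4.91 = 8.108045


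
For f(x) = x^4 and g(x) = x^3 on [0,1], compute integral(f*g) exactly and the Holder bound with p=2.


Step 1: Exact integral of f*g = integral(x^7, 0, 1) = 1/8
     = 0.125
Step 2: Holder bound with p=2, q=2:
  ||f||_p = (integral x^8 dx)^(1/2) = (1/9)^(1/2) = 0.333333
  ||g||_q = (integral x^6 dx)^(1/2) = (1/7)^(1/2) = 0.377964
Step 3: Holder bound = ||f||_p * ||g||_q = 0.333333 * 0.377964 = 0.125988
Verification: 0.125 <= 0.125988 (Holder holds)


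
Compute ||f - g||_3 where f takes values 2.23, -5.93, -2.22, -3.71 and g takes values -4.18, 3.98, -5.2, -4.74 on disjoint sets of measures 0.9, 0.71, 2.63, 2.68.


Step 1: Compute differences f_i - g_i:
  2.23 - -4.18 = 6.41
  -5.93 - 3.98 = -9.91
  -2.22 - -5.2 = 2.98
  -3.71 - -4.74 = 1.03
Step 2: Compute |diff|^3 * measure for each set:
  |6.41|^3 * 0.9 = 263.374721 * 0.9 = 237.037249
  |-9.91|^3 * 0.71 = 973.242271 * 0.71 = 691.002012
  |2.98|^3 * 2.63 = 26.463592 * 2.63 = 69.599247
  |1.03|^3 * 2.68 = 1.092727 * 2.68 = 2.928508
Step 3: Sum = 1000.567017
Step 4: ||f-g||_3 = (1000.567017)^(1/3) = 10.00189


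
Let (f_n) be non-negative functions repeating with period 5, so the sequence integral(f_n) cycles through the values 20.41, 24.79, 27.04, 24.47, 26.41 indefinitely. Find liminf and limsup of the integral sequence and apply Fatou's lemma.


The sequence (integral(f_n)) is periodic with period 5, repeating the values 20.41, 24.79, 27.04, 24.47, 26.41 indefinitely.
Step 1: For a periodic sequence, every tail (a_m, a_(m+1), ...) contains all 5 period values infinitely often.
Step 2: Hence inf of every tail = min of the period values = min(20.41, 24.79, 27.04, 24.47, 26.41) = 20.41.
        liminf_n integral(f_n) = sup over m of (inf of tail from m) = 20.41.
Step 3: Similarly sup of every tail = max of the period values = 27.04.
        limsup_n integral(f_n) = 27.04.
Step 4: Fatou's lemma: integral(liminf_n f_n) <= liminf_n integral(f_n) = 20.41.
        So the integral of the pointwise liminf is at most 20.41.


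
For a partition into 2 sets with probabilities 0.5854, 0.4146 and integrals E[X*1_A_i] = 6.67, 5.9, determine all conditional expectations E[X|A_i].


For each cell A_i: E[X|A_i] = E[X*1_A_i] / P(A_i)
Step 1: E[X|A_1] = 6.67 / 0.5854 = 11.393919
Step 2: E[X|A_2] = 5.9 / 0.4146 = 14.230584
Verification: E[X] = sum E[X*1_A_i] = 6.67 + 5.9 = 12.57


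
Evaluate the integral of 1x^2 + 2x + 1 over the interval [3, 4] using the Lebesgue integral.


The Lebesgue integral of a Riemann-integrable function agrees with the Riemann integral.
Antiderivative F(x) = (1/3)x^3 + (2/2)x^2 + 1x
F(4) = (1/3)*4^3 + (2/2)*4^2 + 1*4
     = (1/3)*64 + (2/2)*16 + 1*4
     = 21.333333 + 16 + 4
     = 41.333333
F(3) = 21
Integral = F(4) - F(3) = 41.333333 - 21 = 20.333333


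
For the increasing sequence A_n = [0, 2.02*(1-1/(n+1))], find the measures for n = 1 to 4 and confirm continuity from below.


By continuity of measure from below: if A_n increases to A, then m(A_n) -> m(A).
Here A = [0, 2.02], so m(A) = 2.02
Step 1: a_1 = 2.02*(1 - 1/2) = 1.01, m(A_1) = 1.01
Step 2: a_2 = 2.02*(1 - 1/3) = 1.3467, m(A_2) = 1.3467
Step 3: a_3 = 2.02*(1 - 1/4) = 1.515, m(A_3) = 1.515
Step 4: a_4 = 2.02*(1 - 1/5) = 1.616, m(A_4) = 1.616
Limit: m(A_n) -> m([0,2.02]) = 2.02


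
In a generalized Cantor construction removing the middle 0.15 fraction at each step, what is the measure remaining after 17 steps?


Step 1: At each step, fraction remaining = 1 - 0.15 = 0.85
Step 2: After 17 steps, measure = (0.85)^17
Result = 0.063113


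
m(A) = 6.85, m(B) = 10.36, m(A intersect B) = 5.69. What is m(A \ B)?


m(A \ B) = m(A) - m(A n B)
= 6.85 - 5.69
= 1.16


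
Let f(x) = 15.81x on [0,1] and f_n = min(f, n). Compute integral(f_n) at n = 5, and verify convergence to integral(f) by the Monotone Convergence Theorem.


f(x) = 15.81x on [0,1]; f_n(x) = min(15.81x, n). At n = 5:
Step 1: f(x) reaches 5 at x = 5/15.81 = 0.316256
Step 2: integral(f_5) = integral(15.81x, 0, 0.316256) + integral(5, 0.316256, 1)
       = 15.81*0.316256^2/2 + 5*(1 - 0.316256)
       = 0.790639 + 3.418722
       = 4.209361
Step 3: As n -> infinity, f_n increases to f, so by MCT integral(f_n) -> integral(f) = 15.81/2 = 7.905.
Convergence: integral(f_5) = 4.209361 -> 7.905 as n -> infinity


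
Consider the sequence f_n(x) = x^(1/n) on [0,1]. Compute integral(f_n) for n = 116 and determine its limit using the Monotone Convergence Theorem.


At n = 116: f_116(x) = x^(1/116).
Step 1: integral(x^(1/116), 0, 1) = [x^(1/116+1) / (1/116+1)] from 0 to 1
     = 1 / (1/116 + 1) = 1 / ((116+1)/116) = 116/(116+1)
     = 116/117 = 0.991453
Step 2: As n -> infinity, f_n(x) = x^(1/n) -> 1 for x in (0,1], and f_n is increasing in n.
By MCT, lim_n integral(f_n) = integral(lim_n f_n) = integral(1, 0, 1) = 1.
Step 3: Verify convergence: 116/117 = 0.991453 -> 1


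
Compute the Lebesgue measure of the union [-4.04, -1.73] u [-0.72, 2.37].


For pairwise disjoint intervals, m(union) = sum of lengths.
= (-1.73 - -4.04) + (2.37 - -0.72)
= 2.31 + 3.09
= 5.4


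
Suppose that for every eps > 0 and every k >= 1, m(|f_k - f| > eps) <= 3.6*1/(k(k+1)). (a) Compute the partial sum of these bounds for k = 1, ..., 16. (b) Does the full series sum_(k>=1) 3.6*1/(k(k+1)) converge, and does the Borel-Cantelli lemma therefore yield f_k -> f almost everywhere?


Step 1: List the terms 3.6*1/(k(k+1)) for k = 1 to 16:
  k=1: 1.8
  k=2: 0.6
  k=3: 0.3
  k=4: 0.18
  k=5: 0.12
  k=6: 0.085714
  k=7: 0.064286
  k=8: 0.05
  k=9: 0.04
  k=10: 0.032727
  k=11: 0.027273
  k=12: 0.023077
  k=13: 0.01978
  k=14: 0.017143
  k=15: 0.015
  k=16: 0.013235
Step 2: Partial sum = 1.8 + 0.6 + 0.3 + 0.18 + 0.12 + 0.085714 + 0.064286 + 0.05 + 0.04 + 0.032727 + 0.027273 + 0.023077 + 0.01978 + 0.017143 + 0.015 + 0.013235
     = 3.388235
Step 3: The full series sum_(k>=1) 3.6*1/(k(k+1)) converges (telescoping series sum 1/(k(k+1)) = 1; a constant multiple of a convergent series converges).
Step 4: Fix eps > 0. Since sum_k m(|f_k - f| > eps) < infinity, the Borel-Cantelli lemma gives
        m(limsup_k {|f_k - f| > eps}) = 0, i.e. for a.e. x, |f_k(x) - f(x)| <= eps for all large k.
        Applying this with eps = 1/j for j = 1, 2, ... and intersecting the countably many full-measure sets,
        for a.e. x we get limsup_k |f_k(x) - f(x)| <= 1/j for every j, hence f_k -> f almost everywhere.
Conclusion: series converges; Borel-Cantelli yields f_k -> f a.e.


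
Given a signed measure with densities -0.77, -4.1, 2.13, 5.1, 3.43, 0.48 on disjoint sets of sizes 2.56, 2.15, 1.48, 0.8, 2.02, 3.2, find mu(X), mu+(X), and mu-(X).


Step 1: Compute signed measure on each set:
  Set 1: -0.77 * 2.56 = -1.9712
  Set 2: -4.1 * 2.15 = -8.815
  Set 3: 2.13 * 1.48 = 3.1524
  Set 4: 5.1 * 0.8 = 4.08
  Set 5: 3.43 * 2.02 = 6.9286
  Set 6: 0.48 * 3.2 = 1.536
Step 2: Total signed measure = (-1.9712) + (-8.815) + (3.1524) + (4.08) + (6.9286) + (1.536)
     = 4.9108
Step 3: Positive part mu+(X) = sum of positive contributions = 15.697
Step 4: Negative part mu-(X) = |sum of negative contributions| = 10.7862


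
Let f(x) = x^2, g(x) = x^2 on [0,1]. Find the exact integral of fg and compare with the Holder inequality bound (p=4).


Step 1: Exact integral of f*g = integral(x^4, 0, 1) = 1/5
     = 0.2
Step 2: Holder bound with p=4, q=1.333333:
  ||f||_p = (integral x^8 dx)^(1/4) = (1/9)^(1/4) = 0.57735
  ||g||_q = (integral x^2.666667 dx)^(1/1.333333) = (1/3.666667)^(1/1.333333) = 0.377395
Step 3: Holder bound = ||f||_p * ||g||_q = 0.57735 * 0.377395 = 0.217889
Verification: 0.2 <= 0.217889 (Holder holds)


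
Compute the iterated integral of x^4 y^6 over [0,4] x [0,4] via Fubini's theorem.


By Fubini's theorem, the double integral factors as a product of single integrals:
Step 1: integral_0^4 x^4 dx = [x^5/5] from 0 to 4
     = 4^5/5 = 204.8
Step 2: integral_0^4 y^6 dy = [y^7/7] from 0 to 4
     = 4^7/7 = 2340.571429
Step 3: Double integral = 204.8 * 2340.571429 = 479349.028571


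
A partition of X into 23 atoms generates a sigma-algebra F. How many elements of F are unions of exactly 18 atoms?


Each element of F is a union of some subset of the 23 atoms.
Elements that are unions of exactly 18 atoms correspond to 18-element subsets of the 23 atoms.
Count = C(23, 18) = 23! / (18! * 5!) = 33649.


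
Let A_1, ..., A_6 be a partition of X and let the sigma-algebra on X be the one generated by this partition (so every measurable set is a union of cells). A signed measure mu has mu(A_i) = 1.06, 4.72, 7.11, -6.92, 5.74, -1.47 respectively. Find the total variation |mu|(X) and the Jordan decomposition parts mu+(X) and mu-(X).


Step 1: Every measurable set is a union of atoms (the cells / points), so a Hahn decomposition is
  obtained by grouping atoms by sign: P = union of atoms with mu > 0, N = union of the remaining atoms.
  Atoms in P (indices): 1, 2, 3, 5;  atoms in N (indices): 4, 6
  Positive values: 1.06, 4.72, 7.11, 5.74
  Negative values: -6.92, -1.47
Step 2: mu+(X) = mu(P) = sum of positive atom values = 18.63
Step 3: mu-(X) = -mu(N) = sum of |negative atom values| = 8.39
Step 4: |mu|(X) = mu+(X) + mu-(X) = 18.63 + 8.39 = 27.02


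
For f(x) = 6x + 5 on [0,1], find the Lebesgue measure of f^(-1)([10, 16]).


f^(-1)([10, 16]) = {x : 10 <= 6x + 5 <= 16}
Solving: (10 - 5)/6 <= x <= (16 - 5)/6
= [0.833333, 1.833333]
Intersecting with [0,1]: [0.833333, 1]
Measure = 1 - 0.833333 = 0.166667


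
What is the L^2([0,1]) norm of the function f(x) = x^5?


Step 1: ||f||_2 = (integral_0^1 |x^5|^2 dx)^(1/2)
     = (integral_0^1 x^10 dx)^(1/2)
Step 2: integral_0^1 x^10 dx = [x^11/(11)] from 0 to 1 = 1^11/11
     = 1/11 = 0.090909
Step 3: ||f||_2 = (0.090909)^(1/2) = 0.301511


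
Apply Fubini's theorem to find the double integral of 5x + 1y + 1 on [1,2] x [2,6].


By Fubini, integrate in x first, then y.
Step 1: Fix y, integrate over x in [1,2]:
  integral(5x + 1y + 1, x=1..2)
  = 5*(2^2 - 1^2)/2 + (1y + 1)*(2 - 1)
  = 7.5 + (1y + 1)*1
  = 7.5 + 1y + 1
  = 8.5 + 1y
Step 2: Integrate over y in [2,6]:
  integral(8.5 + 1y, y=2..6)
  = 8.5*4 + 1*(6^2 - 2^2)/2
  = 34 + 16
  = 50


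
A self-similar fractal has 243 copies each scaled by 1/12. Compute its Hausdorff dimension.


For a self-similar set with N copies scaled by 1/r:
dim_H = log(N)/log(r) = log(243)/log(12)
= 5.493061/2.484907
= 2.210571


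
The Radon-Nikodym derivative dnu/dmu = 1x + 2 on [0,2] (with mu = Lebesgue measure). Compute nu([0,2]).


nu(A) = integral_A (dnu/dmu) dmu = integral_0^2 (1x + 2) dx
Step 1: Antiderivative F(x) = (1/2)x^2 + 2x
Step 2: F(2) = (1/2)*2^2 + 2*2 = 2 + 4 = 6
Step 3: F(0) = (1/2)*0^2 + 2*0 = 0.0 + 0 = 0.0
Step 4: nu([0,2]) = F(2) - F(0) = 6 - 0.0 = 6


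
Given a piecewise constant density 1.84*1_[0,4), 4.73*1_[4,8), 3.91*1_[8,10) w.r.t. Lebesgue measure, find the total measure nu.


Integrate each piece of the Radon-Nikodym derivative:
Step 1: integral_0^4 1.84 dx = 1.84*(4-0) = 1.84*4 = 7.36
Step 2: integral_4^8 4.73 dx = 4.73*(8-4) = 4.73*4 = 18.92
Step 3: integral_8^10 3.91 dx = 3.91*(10-8) = 3.91*2 = 7.82
Total: 7.36 + 18.92 + 7.82 = 34.1


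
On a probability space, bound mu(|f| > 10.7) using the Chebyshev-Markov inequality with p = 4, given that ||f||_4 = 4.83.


Chebyshev/Markov inequality: mu(|f| > eps) <= (||f||_p / eps)^p
Step 1: ||f||_4 / eps = 4.83 / 10.7 = 0.451402
Step 2: Raise to power p = 4:
  (0.451402)^4 = 0.04152
Step 3: Therefore mu(|f| > 10.7) <= 0.04152


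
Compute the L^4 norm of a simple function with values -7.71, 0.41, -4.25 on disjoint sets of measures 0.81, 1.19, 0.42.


Step 1: Compute |f_i|^4 for each value:
  |-7.71|^4 = 3533.601025
  |0.41|^4 = 0.028258
  |-4.25|^4 = 326.253906
Step 2: Multiply by measures and sum:
  3533.601025 * 0.81 = 2862.21683
  0.028258 * 1.19 = 0.033627
  326.253906 * 0.42 = 137.026641
Sum = 2862.21683 + 0.033627 + 137.026641 = 2999.277097
Step 3: Take the p-th root:
||f||_4 = (2999.277097)^(1/4) = 7.400382


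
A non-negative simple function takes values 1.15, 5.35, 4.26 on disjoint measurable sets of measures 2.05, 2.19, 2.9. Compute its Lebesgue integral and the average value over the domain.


Step 1: Integral = sum(value_i * measure_i)
= 1.15*2.05 + 5.35*2.19 + 4.26*2.9
= 2.3575 + 11.7165 + 12.354
= 26.428
Step 2: Total measure of domain = 2.05 + 2.19 + 2.9 = 7.14
Step 3: Average value = 26.428 / 7.14 = 3.701401


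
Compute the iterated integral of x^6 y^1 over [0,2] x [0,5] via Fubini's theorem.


By Fubini's theorem, the double integral factors as a product of single integrals:
Step 1: integral_0^2 x^6 dx = [x^7/7] from 0 to 2
     = 2^7/7 = 18.285714
Step 2: integral_0^5 y^1 dy = [y^2/2] from 0 to 5
     = 5^2/2 = 12.5
Step 3: Double integral = 18.285714 * 12.5 = 228.571429


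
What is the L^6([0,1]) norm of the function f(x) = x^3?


Step 1: ||f||_6 = (integral_0^1 |x^3|^6 dx)^(1/6)
     = (integral_0^1 x^18 dx)^(1/6)
Step 2: integral_0^1 x^18 dx = [x^19/(19)] from 0 to 1 = 1^19/19
     = 1/19 = 0.052632
Step 3: ||f||_6 = (0.052632)^(1/6) = 0.612173


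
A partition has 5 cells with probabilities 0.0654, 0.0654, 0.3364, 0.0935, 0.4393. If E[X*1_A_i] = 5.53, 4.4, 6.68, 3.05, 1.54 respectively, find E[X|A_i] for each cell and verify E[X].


For each cell A_i: E[X|A_i] = E[X*1_A_i] / P(A_i)
Step 1: E[X|A_1] = 5.53 / 0.0654 = 84.556575
Step 2: E[X|A_2] = 4.4 / 0.0654 = 67.278287
Step 3: E[X|A_3] = 6.68 / 0.3364 = 19.857313
Step 4: E[X|A_4] = 3.05 / 0.0935 = 32.620321
Step 5: E[X|A_5] = 1.54 / 0.4393 = 3.505577
Verification: E[X] = sum E[X*1_A_i] = 5.53 + 4.4 + 6.68 + 3.05 + 1.54 = 21.2


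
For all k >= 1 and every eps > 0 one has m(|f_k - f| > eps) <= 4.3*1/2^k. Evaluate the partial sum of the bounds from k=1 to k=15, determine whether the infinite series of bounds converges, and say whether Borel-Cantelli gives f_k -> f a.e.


Step 1: List the terms 4.3*1/2^k for k = 1 to 15:
  k=1: 2.15
  k=2: 1.075
  k=3: 0.5375
  k=4: 0.26875
  k=5: 0.134375
  k=6: 0.067187
  k=7: 0.033594
  k=8: 0.016797
  k=9: 0.008398
  k=10: 0.004199
  k=11: 0.0021
  k=12: 0.00105
  k=13: 5.249023e-04
  k=14: 2.624512e-04
  k=15: 1.312256e-04
Step 2: Partial sum = 2.15 + 1.075 + 0.5375 + 0.26875 + 0.134375 + 0.067187 + 0.033594 + 0.016797 + 0.008398 + 0.004199 + 0.0021 + 0.00105 + 5.249023e-04 + 2.624512e-04 + 1.312256e-04
     = 4.299869
Step 3: The full series sum_(k>=1) 4.3*1/2^k converges (geometric series with ratio 1/2 < 1; a constant multiple of a convergent series converges).
Step 4: Fix eps > 0. Since sum_k m(|f_k - f| > eps) < infinity, the Borel-Cantelli lemma gives
        m(limsup_k {|f_k - f| > eps}) = 0, i.e. for a.e. x, |f_k(x) - f(x)| <= eps for all large k.
        Applying this with eps = 1/j for j = 1, 2, ... and intersecting the countably many full-measure sets,
        for a.e. x we get limsup_k |f_k(x) - f(x)| <= 1/j for every j, hence f_k -> f almost everywhere.
Conclusion: series converges; Borel-Cantelli yields f_k -> f a.e.
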